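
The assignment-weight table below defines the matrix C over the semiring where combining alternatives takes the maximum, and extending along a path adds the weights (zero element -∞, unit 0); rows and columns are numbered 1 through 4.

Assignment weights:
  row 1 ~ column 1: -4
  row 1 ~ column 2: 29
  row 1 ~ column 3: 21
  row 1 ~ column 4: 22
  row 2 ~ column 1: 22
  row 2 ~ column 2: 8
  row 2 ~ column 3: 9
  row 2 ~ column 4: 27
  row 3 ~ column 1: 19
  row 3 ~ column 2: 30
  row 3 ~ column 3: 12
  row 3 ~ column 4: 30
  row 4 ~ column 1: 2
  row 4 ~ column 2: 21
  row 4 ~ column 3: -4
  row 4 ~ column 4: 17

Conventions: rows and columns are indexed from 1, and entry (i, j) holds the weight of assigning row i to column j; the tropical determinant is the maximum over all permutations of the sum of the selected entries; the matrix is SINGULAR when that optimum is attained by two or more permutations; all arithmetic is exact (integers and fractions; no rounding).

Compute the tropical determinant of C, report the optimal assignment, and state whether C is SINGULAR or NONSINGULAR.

σ = (1, 2, 3, 4): (-4) + 8 + 12 + 17 = 33
σ = (1, 2, 4, 3): (-4) + 8 + 30 + (-4) = 30
σ = (1, 3, 2, 4): (-4) + 9 + 30 + 17 = 52
σ = (1, 3, 4, 2): (-4) + 9 + 30 + 21 = 56
σ = (1, 4, 2, 3): (-4) + 27 + 30 + (-4) = 49
σ = (1, 4, 3, 2): (-4) + 27 + 12 + 21 = 56
σ = (2, 1, 3, 4): 29 + 22 + 12 + 17 = 80
σ = (2, 1, 4, 3): 29 + 22 + 30 + (-4) = 77
σ = (2, 3, 1, 4): 29 + 9 + 19 + 17 = 74
σ = (2, 3, 4, 1): 29 + 9 + 30 + 2 = 70
σ = (2, 4, 1, 3): 29 + 27 + 19 + (-4) = 71
σ = (2, 4, 3, 1): 29 + 27 + 12 + 2 = 70
σ = (3, 1, 2, 4): 21 + 22 + 30 + 17 = 90
σ = (3, 1, 4, 2): 21 + 22 + 30 + 21 = 94
σ = (3, 2, 1, 4): 21 + 8 + 19 + 17 = 65
σ = (3, 2, 4, 1): 21 + 8 + 30 + 2 = 61
σ = (3, 4, 1, 2): 21 + 27 + 19 + 21 = 88
σ = (3, 4, 2, 1): 21 + 27 + 30 + 2 = 80
σ = (4, 1, 2, 3): 22 + 22 + 30 + (-4) = 70
σ = (4, 1, 3, 2): 22 + 22 + 12 + 21 = 77
σ = (4, 2, 1, 3): 22 + 8 + 19 + (-4) = 45
σ = (4, 2, 3, 1): 22 + 8 + 12 + 2 = 44
σ = (4, 3, 1, 2): 22 + 9 + 19 + 21 = 71
σ = (4, 3, 2, 1): 22 + 9 + 30 + 2 = 63
Optimal value attained by: σ = (3, 1, 4, 2).
Answer: det⊕(C) = 94; verdict: NONSINGULAR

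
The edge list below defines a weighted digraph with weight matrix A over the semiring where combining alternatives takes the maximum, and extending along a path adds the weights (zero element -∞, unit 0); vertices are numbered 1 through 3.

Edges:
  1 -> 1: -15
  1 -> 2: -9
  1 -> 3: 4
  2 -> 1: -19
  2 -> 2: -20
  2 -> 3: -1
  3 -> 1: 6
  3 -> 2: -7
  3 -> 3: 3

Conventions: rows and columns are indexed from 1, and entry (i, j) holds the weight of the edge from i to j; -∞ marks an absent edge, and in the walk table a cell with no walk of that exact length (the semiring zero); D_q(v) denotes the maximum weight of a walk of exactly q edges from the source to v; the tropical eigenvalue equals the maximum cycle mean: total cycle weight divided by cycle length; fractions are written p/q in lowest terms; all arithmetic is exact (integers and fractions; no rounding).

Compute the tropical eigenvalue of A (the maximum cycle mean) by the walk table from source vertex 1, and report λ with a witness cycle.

q=0: [0, -∞, -∞]
q=1: [-15, -9, 4]
q=2: [10, -3, 7]
q=3: [13, 1, 14]
Optimal cycle mean attained by: cycle 1->3->1, total 4 + 6, length 2.
Answer: λ = 5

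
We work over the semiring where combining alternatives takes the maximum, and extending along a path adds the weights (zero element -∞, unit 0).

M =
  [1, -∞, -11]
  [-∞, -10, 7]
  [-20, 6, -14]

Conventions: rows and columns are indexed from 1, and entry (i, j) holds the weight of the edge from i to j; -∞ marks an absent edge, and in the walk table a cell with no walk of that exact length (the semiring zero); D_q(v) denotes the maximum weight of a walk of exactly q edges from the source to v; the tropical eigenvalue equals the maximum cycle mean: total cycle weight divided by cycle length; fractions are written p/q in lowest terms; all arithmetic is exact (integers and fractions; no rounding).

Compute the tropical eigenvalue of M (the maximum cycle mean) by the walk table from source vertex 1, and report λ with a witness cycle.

q=0: [0, -∞, -∞]
q=1: [1, -∞, -11]
q=2: [2, -5, -10]
q=3: [3, -4, 2]
Optimal cycle mean attained by: cycle 2->3->2, total 7 + 6, length 2.
Answer: λ = 13/2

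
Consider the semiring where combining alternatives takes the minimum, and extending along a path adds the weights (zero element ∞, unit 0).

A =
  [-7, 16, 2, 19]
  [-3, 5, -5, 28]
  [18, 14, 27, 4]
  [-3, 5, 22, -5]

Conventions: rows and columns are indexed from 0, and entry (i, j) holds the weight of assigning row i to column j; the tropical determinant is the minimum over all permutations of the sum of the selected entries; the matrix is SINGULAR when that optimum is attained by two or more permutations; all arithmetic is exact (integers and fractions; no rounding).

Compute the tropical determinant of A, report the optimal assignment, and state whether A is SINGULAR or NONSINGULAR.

σ = (0, 1, 2, 3): (-7) + 5 + 27 + (-5) = 20
σ = (0, 1, 3, 2): (-7) + 5 + 4 + 22 = 24
σ = (0, 2, 1, 3): (-7) + (-5) + 14 + (-5) = -3
σ = (0, 2, 3, 1): (-7) + (-5) + 4 + 5 = -3
σ = (0, 3, 1, 2): (-7) + 28 + 14 + 22 = 57
σ = (0, 3, 2, 1): (-7) + 28 + 27 + 5 = 53
σ = (1, 0, 2, 3): 16 + (-3) + 27 + (-5) = 35
σ = (1, 0, 3, 2): 16 + (-3) + 4 + 22 = 39
σ = (1, 2, 0, 3): 16 + (-5) + 18 + (-5) = 24
σ = (1, 2, 3, 0): 16 + (-5) + 4 + (-3) = 12
σ = (1, 3, 0, 2): 16 + 28 + 18 + 22 = 84
σ = (1, 3, 2, 0): 16 + 28 + 27 + (-3) = 68
σ = (2, 0, 1, 3): 2 + (-3) + 14 + (-5) = 8
σ = (2, 0, 3, 1): 2 + (-3) + 4 + 5 = 8
σ = (2, 1, 0, 3): 2 + 5 + 18 + (-5) = 20
σ = (2, 1, 3, 0): 2 + 5 + 4 + (-3) = 8
σ = (2, 3, 0, 1): 2 + 28 + 18 + 5 = 53
σ = (2, 3, 1, 0): 2 + 28 + 14 + (-3) = 41
σ = (3, 0, 1, 2): 19 + (-3) + 14 + 22 = 52
σ = (3, 0, 2, 1): 19 + (-3) + 27 + 5 = 48
σ = (3, 1, 0, 2): 19 + 5 + 18 + 22 = 64
σ = (3, 1, 2, 0): 19 + 5 + 27 + (-3) = 48
σ = (3, 2, 0, 1): 19 + (-5) + 18 + 5 = 37
σ = (3, 2, 1, 0): 19 + (-5) + 14 + (-3) = 25
Optimal value attained by: σ = (0, 2, 1, 3).
Answer: det⊕(A) = -3; verdict: SINGULAR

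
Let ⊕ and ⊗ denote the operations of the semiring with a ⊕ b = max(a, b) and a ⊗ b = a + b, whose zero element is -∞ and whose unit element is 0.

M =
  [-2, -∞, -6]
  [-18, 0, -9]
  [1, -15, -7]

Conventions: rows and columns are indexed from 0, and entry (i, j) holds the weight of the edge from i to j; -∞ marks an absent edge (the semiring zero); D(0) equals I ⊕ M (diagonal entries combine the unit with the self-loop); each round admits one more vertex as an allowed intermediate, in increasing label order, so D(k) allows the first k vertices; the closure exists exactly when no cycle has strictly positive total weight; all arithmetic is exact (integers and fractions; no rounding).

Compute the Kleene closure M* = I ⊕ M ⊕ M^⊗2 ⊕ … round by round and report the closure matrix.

D(0):
  [0, -∞, -6]
  [-18, 0, -9]
  [1, -15, 0]
D(1):
  [0, -∞, -6]
  [-18, 0, -9]
  [1, -15, 0]
D(2):
  [0, -∞, -6]
  [-18, 0, -9]
  [1, -15, 0]
D(3):
  [0, -21, -6]
  [-8, 0, -9]
  [1, -15, 0]
Answer: M* = [[0, -21, -6], [-8, 0, -9], [1, -15, 0]]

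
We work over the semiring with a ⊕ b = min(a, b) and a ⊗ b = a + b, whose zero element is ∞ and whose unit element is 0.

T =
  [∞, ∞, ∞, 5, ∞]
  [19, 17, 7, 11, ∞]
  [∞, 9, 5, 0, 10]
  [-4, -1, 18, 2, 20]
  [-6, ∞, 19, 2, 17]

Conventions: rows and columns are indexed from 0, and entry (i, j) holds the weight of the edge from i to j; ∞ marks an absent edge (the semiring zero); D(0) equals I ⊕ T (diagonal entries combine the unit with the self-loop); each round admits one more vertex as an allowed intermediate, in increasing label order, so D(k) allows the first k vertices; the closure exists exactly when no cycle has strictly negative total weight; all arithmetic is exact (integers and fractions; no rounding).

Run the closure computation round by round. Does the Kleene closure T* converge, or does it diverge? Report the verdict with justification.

D(0):
  [0, ∞, ∞, 5, ∞]
  [19, 0, 7, 11, ∞]
  [∞, 9, 0, 0, 10]
  [-4, -1, 18, 0, 20]
  [-6, ∞, 19, 2, 0]
D(1):
  [0, ∞, ∞, 5, ∞]
  [19, 0, 7, 11, ∞]
  [∞, 9, 0, 0, 10]
  [-4, -1, 18, 0, 20]
  [-6, ∞, 19, -1, 0]
D(2):
  [0, ∞, ∞, 5, ∞]
  [19, 0, 7, 11, ∞]
  [28, 9, 0, 0, 10]
  [-4, -1, 6, 0, 20]
  [-6, ∞, 19, -1, 0]
D(3):
  [0, ∞, ∞, 5, ∞]
  [19, 0, 7, 7, 17]
  [28, 9, 0, 0, 10]
  [-4, -1, 6, 0, 16]
  [-6, 28, 19, -1, 0]
D(4):
  [0, 4, 11, 5, 21]
  [3, 0, 7, 7, 17]
  [-4, -1, 0, 0, 10]
  [-4, -1, 6, 0, 16]
  [-6, -2, 5, -1, 0]
D(5):
  [0, 4, 11, 5, 21]
  [3, 0, 7, 7, 17]
  [-4, -1, 0, 0, 10]
  [-4, -1, 6, 0, 16]
  [-6, -2, 5, -1, 0]
Key observation: every diagonal entry stays at the unit through all rounds, so no improving cycle exists.
Answer: CONVERGES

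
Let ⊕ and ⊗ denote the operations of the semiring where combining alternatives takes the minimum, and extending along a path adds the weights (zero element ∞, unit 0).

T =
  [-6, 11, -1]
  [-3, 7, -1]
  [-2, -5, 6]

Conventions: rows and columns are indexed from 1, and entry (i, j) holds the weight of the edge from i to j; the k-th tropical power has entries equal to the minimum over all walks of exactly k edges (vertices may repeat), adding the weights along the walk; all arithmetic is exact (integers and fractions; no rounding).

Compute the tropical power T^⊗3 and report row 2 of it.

T^⊗2:
  [-12, -6, -7]
  [-9, -6, -4]
  [-8, 1, -6]
T^⊗3:
  [-18, -12, -13]
  [-15, -9, -10]
  [-14, -11, -9]
Answer: row 2 of T^⊗3 = [-15, -9, -10]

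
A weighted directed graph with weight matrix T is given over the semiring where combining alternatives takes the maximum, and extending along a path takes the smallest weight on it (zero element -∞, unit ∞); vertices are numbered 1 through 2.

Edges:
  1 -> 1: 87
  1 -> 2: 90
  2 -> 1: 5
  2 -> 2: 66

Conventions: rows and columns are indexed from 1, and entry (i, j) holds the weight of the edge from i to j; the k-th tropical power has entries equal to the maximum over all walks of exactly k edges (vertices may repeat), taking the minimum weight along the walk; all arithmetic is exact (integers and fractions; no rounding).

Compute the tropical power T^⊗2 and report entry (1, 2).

T^⊗2:
  [87, 87]
  [5, 66]
Key observation: the optimum is the walk 1->1->2, with weight 87 min 90 = 87.
Optimal value attained by: walk 1->1->2.
Answer: (T^⊗2)[1][2] = 87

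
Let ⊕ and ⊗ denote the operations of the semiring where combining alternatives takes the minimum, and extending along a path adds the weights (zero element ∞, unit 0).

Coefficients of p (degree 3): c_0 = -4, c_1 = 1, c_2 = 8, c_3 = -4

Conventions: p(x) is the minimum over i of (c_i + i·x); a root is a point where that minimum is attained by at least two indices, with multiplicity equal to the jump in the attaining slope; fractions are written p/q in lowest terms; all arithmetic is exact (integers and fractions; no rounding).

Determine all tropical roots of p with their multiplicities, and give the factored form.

hull edge (i=0, c=-4) to (i=3, c=-4): slope 0, span 3
Factored form: p(x) = -4 ⊗ (x ⊕ 0) ⊗ (x ⊕ 0) ⊗ (x ⊕ 0)
Answer: roots = 0 (mult 3)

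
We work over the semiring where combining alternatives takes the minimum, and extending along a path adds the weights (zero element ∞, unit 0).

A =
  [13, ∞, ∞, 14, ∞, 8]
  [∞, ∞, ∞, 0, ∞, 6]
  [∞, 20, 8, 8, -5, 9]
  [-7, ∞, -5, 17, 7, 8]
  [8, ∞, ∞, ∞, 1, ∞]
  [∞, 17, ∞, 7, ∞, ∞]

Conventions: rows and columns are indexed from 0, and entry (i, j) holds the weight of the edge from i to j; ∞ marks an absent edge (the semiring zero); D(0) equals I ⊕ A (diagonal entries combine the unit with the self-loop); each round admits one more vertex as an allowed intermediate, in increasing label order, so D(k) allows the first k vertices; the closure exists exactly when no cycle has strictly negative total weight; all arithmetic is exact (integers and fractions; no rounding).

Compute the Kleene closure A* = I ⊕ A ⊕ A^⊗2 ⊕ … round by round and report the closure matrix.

D(0):
  [0, ∞, ∞, 14, ∞, 8]
  [∞, 0, ∞, 0, ∞, 6]
  [∞, 20, 0, 8, -5, 9]
  [-7, ∞, -5, 0, 7, 8]
  [8, ∞, ∞, ∞, 0, ∞]
  [∞, 17, ∞, 7, ∞, 0]
D(1):
  [0, ∞, ∞, 14, ∞, 8]
  [∞, 0, ∞, 0, ∞, 6]
  [∞, 20, 0, 8, -5, 9]
  [-7, ∞, -5, 0, 7, 1]
  [8, ∞, ∞, 22, 0, 16]
  [∞, 17, ∞, 7, ∞, 0]
D(2):
  [0, ∞, ∞, 14, ∞, 8]
  [∞, 0, ∞, 0, ∞, 6]
  [∞, 20, 0, 8, -5, 9]
  [-7, ∞, -5, 0, 7, 1]
  [8, ∞, ∞, 22, 0, 16]
  [∞, 17, ∞, 7, ∞, 0]
D(3):
  [0, ∞, ∞, 14, ∞, 8]
  [∞, 0, ∞, 0, ∞, 6]
  [∞, 20, 0, 8, -5, 9]
  [-7, 15, -5, 0, -10, 1]
  [8, ∞, ∞, 22, 0, 16]
  [∞, 17, ∞, 7, ∞, 0]
D(4):
  [0, 29, 9, 14, 4, 8]
  [-7, 0, -5, 0, -10, 1]
  [1, 20, 0, 8, -5, 9]
  [-7, 15, -5, 0, -10, 1]
  [8, 37, 17, 22, 0, 16]
  [0, 17, 2, 7, -3, 0]
D(5):
  [0, 29, 9, 14, 4, 8]
  [-7, 0, -5, 0, -10, 1]
  [1, 20, 0, 8, -5, 9]
  [-7, 15, -5, 0, -10, 1]
  [8, 37, 17, 22, 0, 16]
  [0, 17, 2, 7, -3, 0]
D(6):
  [0, 25, 9, 14, 4, 8]
  [-7, 0, -5, 0, -10, 1]
  [1, 20, 0, 8, -5, 9]
  [-7, 15, -5, 0, -10, 1]
  [8, 33, 17, 22, 0, 16]
  [0, 17, 2, 7, -3, 0]
Answer: A* = [[0, 25, 9, 14, 4, 8], [-7, 0, -5, 0, -10, 1], [1, 20, 0, 8, -5, 9], [-7, 15, -5, 0, -10, 1], [8, 33, 17, 22, 0, 16], [0, 17, 2, 7, -3, 0]]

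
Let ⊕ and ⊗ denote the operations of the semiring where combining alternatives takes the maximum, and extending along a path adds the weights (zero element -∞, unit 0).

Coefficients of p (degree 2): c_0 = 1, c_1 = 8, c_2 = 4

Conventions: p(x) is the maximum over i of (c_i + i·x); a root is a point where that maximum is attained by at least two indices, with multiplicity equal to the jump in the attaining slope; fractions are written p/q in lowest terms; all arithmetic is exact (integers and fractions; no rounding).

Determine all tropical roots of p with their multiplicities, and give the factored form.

hull edge (i=0, c=1) to (i=1, c=8): slope 7, span 1
hull edge (i=1, c=8) to (i=2, c=4): slope -4, span 1
Factored form: p(x) = 4 ⊗ (x ⊕ (-7)) ⊗ (x ⊕ 4)
Answer: roots = -7 (mult 1), 4 (mult 1)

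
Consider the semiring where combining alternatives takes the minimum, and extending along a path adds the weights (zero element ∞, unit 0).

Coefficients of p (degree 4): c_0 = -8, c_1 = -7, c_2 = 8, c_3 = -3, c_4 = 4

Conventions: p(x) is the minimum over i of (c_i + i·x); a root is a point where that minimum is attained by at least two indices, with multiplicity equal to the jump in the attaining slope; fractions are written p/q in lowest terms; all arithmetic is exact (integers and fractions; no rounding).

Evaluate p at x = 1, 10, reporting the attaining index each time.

p(1) = min(-8+0·1=-8, -7+1·1=-6, 8+2·1=10, -3+3·1=0, 4+4·1=8) = -8 (attained by i=0)
p(10) = min(-8+0·10=-8, -7+1·10=3, 8+2·10=28, -3+3·10=27, 4+4·10=44) = -8 (attained by i=0)
Answer: p(1) = -8; p(10) = -8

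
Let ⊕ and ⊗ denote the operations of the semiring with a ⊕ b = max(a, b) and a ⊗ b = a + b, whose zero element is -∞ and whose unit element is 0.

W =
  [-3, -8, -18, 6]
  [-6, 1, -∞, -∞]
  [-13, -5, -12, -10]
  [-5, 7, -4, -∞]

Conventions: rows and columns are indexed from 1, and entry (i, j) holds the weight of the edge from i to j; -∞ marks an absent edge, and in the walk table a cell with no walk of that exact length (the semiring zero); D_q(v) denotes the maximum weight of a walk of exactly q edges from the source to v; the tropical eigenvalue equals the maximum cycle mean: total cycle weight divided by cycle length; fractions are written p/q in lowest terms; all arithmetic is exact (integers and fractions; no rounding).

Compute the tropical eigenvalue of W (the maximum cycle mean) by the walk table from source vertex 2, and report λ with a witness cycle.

q=0: [-∞, 0, -∞, -∞]
q=1: [-6, 1, -∞, -∞]
q=2: [-5, 2, -24, 0]
q=3: [-4, 7, -4, 1]
q=4: [1, 8, -3, 2]
Optimal cycle mean attained by: cycle 1->4->2->1, total 6 + 7 + (-6), length 3.
Answer: λ = 7/3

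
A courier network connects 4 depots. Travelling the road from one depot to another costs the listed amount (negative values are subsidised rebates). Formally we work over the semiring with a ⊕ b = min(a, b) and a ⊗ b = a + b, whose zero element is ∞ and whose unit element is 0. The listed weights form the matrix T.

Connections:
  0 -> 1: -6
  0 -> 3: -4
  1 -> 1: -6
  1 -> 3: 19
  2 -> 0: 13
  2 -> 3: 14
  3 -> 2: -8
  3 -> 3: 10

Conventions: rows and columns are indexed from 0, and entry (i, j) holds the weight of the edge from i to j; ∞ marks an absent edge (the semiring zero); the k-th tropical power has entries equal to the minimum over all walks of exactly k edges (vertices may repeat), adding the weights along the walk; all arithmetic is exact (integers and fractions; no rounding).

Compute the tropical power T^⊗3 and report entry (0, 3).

T^⊗2:
  [∞, -12, -12, 6]
  [∞, -12, 11, 13]
  [∞, 7, 6, 9]
  [5, ∞, 2, 6]
T^⊗3:
  [1, -18, -2, 2]
  [24, -18, 5, 7]
  [19, 1, 1, 19]
  [15, -1, -2, 1]
Key observation: the optimum is the walk 0->3->2->3, with weight (-4) + (-8) + 14 = 2.
Optimal value attained by: walk 0->3->2->3.
Answer: (T^⊗3)[0][3] = 2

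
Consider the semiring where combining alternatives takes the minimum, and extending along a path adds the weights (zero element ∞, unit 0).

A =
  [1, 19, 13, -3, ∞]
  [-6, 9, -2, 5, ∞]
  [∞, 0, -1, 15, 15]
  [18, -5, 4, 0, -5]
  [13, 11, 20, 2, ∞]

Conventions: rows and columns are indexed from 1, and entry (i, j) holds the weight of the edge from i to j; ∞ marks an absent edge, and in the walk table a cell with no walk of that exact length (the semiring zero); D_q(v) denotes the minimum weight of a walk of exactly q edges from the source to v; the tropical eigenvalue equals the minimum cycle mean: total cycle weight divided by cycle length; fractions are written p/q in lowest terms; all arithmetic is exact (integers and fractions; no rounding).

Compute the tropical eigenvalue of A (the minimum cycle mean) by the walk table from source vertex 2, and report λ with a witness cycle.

q=0: [∞, 0, ∞, ∞, ∞]
q=1: [-6, 9, -2, 5, ∞]
q=2: [-5, -2, -3, -9, 0]
q=3: [-8, -14, -5, -9, -14]
q=4: [-20, -14, -16, -12, -14]
q=5: [-20, -17, -17, -23, -17]
Optimal cycle mean attained by: cycle 1->4->2->1, total (-3) + (-5) + (-6), length 3.
Answer: λ = -14/3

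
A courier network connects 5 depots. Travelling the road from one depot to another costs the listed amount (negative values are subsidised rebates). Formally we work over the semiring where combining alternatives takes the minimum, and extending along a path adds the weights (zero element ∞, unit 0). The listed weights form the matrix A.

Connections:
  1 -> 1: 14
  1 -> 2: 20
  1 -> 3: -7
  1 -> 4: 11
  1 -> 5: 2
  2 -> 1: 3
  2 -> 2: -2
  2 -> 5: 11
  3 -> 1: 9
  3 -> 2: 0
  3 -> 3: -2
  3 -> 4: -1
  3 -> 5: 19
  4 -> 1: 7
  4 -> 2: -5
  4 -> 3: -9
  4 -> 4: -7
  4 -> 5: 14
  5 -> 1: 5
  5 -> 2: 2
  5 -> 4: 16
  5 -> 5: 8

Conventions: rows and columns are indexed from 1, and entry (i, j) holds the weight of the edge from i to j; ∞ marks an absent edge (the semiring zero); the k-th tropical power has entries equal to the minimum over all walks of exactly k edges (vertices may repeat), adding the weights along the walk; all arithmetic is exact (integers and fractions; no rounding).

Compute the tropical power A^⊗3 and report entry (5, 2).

A^⊗2:
  [2, -7, -9, -8, 10]
  [1, -4, -4, 14, 5]
  [3, -6, -10, -8, 11]
  [-2, -12, -16, -14, 6]
  [5, 0, -2, 9, 7]
A^⊗3:
  [-4, -13, -17, -15, 4]
  [-1, -6, -6, -5, 3]
  [-3, -13, -17, -15, 5]
  [-9, -19, -23, -21, -1]
  [3, -2, -4, -3, 7]
Key observation: the optimum is the walk 5->1->3->2, with weight 5 + (-7) + 0 = -2.
Optimal value attained by: walk 5->1->3->2.
Answer: (A^⊗3)[5][2] = -2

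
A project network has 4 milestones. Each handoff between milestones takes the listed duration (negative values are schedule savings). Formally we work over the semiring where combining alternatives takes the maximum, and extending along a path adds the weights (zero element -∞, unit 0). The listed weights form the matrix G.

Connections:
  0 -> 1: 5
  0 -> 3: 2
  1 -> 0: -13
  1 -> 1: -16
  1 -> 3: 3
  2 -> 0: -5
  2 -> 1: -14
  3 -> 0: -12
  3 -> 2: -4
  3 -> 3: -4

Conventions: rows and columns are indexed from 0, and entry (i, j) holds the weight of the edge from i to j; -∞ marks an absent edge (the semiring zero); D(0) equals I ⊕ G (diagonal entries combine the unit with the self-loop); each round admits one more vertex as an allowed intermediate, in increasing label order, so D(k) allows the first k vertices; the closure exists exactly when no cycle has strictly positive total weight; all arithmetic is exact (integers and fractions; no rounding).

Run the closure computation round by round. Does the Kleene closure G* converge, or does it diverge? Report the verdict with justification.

D(0):
  [0, 5, -∞, 2]
  [-13, 0, -∞, 3]
  [-5, -14, 0, -∞]
  [-12, -∞, -4, 0]
D(1):
  [0, 5, -∞, 2]
  [-13, 0, -∞, 3]
  [-5, 0, 0, -3]
  [-12, -7, -4, 0]
D(2):
  [0, 5, -∞, 8]
  [-13, 0, -∞, 3]
  [-5, 0, 0, 3]
  [-12, -7, -4, 0]
D(3):
  [0, 5, -∞, 8]
  [-13, 0, -∞, 3]
  [-5, 0, 0, 3]
  [-9, -4, -4, 0]
D(4):
  [0, 5, 4, 8]
  [-6, 0, -1, 3]
  [-5, 0, 0, 3]
  [-9, -4, -4, 0]
Key observation: every diagonal entry stays at the unit through all rounds, so no improving cycle exists.
Answer: CONVERGES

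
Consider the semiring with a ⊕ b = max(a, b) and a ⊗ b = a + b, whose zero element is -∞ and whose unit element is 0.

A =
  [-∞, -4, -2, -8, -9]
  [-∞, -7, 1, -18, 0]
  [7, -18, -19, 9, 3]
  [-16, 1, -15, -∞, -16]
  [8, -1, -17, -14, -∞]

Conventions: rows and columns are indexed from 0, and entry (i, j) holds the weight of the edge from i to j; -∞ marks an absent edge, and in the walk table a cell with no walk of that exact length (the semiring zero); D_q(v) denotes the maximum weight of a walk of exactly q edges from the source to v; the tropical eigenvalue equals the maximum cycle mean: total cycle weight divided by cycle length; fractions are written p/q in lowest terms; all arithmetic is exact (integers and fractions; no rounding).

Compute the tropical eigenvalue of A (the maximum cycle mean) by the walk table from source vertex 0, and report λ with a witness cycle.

q=0: [0, -∞, -∞, -∞, -∞]
q=1: [-∞, -4, -2, -8, -9]
q=2: [5, -7, -3, 7, 1]
q=3: [9, 8, 3, 6, 0]
q=4: [10, 7, 9, 12, 8]
q=5: [16, 13, 8, 18, 12]
Optimal cycle mean attained by: cycle 1->2->3->1, total 1 + 9 + 1, length 3.
Answer: λ = 11/3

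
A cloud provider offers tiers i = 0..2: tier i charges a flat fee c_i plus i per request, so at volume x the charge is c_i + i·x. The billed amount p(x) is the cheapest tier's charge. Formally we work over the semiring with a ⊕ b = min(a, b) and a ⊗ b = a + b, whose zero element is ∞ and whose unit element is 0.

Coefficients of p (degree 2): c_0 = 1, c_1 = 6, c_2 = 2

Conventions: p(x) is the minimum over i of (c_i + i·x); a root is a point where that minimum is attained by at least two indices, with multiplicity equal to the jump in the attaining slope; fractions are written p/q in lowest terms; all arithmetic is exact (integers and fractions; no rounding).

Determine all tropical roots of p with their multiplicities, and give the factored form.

hull edge (i=0, c=1) to (i=2, c=2): slope 1/2, span 2
Factored form: p(x) = 2 ⊗ (x ⊕ (-1/2)) ⊗ (x ⊕ (-1/2))
Answer: roots = -1/2 (mult 2)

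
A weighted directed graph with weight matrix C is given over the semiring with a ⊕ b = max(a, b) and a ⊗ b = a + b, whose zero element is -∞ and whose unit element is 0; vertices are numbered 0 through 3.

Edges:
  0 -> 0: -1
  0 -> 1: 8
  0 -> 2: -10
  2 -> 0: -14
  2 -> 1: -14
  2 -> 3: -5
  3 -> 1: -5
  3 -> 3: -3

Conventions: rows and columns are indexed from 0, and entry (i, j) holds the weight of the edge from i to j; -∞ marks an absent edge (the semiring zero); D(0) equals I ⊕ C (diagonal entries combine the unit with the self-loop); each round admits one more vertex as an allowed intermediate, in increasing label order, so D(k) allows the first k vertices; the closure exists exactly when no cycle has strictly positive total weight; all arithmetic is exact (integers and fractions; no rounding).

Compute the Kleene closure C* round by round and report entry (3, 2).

D(0):
  [0, 8, -10, -∞]
  [-∞, 0, -∞, -∞]
  [-14, -14, 0, -5]
  [-∞, -5, -∞, 0]
D(1):
  [0, 8, -10, -∞]
  [-∞, 0, -∞, -∞]
  [-14, -6, 0, -5]
  [-∞, -5, -∞, 0]
D(2):
  [0, 8, -10, -∞]
  [-∞, 0, -∞, -∞]
  [-14, -6, 0, -5]
  [-∞, -5, -∞, 0]
D(3):
  [0, 8, -10, -15]
  [-∞, 0, -∞, -∞]
  [-14, -6, 0, -5]
  [-∞, -5, -∞, 0]
D(4):
  [0, 8, -10, -15]
  [-∞, 0, -∞, -∞]
  [-14, -6, 0, -5]
  [-∞, -5, -∞, 0]
Answer: C*[3][2] = -∞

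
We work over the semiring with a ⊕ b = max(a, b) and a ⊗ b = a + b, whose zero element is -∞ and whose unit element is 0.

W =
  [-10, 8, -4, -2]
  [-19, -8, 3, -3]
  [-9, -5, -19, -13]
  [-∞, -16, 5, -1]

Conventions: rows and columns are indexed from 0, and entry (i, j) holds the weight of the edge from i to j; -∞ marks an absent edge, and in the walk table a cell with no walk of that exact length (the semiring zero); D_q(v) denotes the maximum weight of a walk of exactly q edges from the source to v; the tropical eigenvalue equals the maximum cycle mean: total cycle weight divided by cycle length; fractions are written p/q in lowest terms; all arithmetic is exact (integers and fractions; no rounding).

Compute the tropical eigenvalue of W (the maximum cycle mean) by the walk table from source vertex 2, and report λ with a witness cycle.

q=0: [-∞, -∞, 0, -∞]
q=1: [-9, -5, -19, -13]
q=2: [-19, -1, -2, -8]
q=3: [-11, -7, 2, -4]
q=4: [-7, -3, 1, -5]
Optimal cycle mean attained by: cycle 0->1->2->0, total 8 + 3 + (-9), length 3.
Answer: λ = 2/3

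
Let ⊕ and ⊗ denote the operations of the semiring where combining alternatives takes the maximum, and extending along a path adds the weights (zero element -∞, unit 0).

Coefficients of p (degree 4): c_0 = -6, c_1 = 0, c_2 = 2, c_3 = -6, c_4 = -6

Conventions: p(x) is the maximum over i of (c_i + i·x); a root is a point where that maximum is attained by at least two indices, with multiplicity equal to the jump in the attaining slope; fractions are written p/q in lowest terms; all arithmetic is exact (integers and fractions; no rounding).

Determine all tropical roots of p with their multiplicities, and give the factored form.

hull edge (i=0, c=-6) to (i=1, c=0): slope 6, span 1
hull edge (i=1, c=0) to (i=2, c=2): slope 2, span 1
hull edge (i=2, c=2) to (i=4, c=-6): slope -4, span 2
Factored form: p(x) = -6 ⊗ (x ⊕ (-6)) ⊗ (x ⊕ (-2)) ⊗ (x ⊕ 4) ⊗ (x ⊕ 4)
Answer: roots = -6 (mult 1), -2 (mult 1), 4 (mult 2)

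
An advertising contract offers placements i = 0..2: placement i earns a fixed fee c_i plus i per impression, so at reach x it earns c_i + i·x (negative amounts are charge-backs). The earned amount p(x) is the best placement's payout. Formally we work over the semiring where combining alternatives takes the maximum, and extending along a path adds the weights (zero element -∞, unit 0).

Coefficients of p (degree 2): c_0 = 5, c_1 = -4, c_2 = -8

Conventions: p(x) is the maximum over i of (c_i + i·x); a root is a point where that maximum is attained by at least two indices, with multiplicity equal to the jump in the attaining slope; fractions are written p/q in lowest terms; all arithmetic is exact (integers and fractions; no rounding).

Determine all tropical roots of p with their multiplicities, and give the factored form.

hull edge (i=0, c=5) to (i=2, c=-8): slope -13/2, span 2
Factored form: p(x) = -8 ⊗ (x ⊕ 13/2) ⊗ (x ⊕ 13/2)
Answer: roots = 13/2 (mult 2)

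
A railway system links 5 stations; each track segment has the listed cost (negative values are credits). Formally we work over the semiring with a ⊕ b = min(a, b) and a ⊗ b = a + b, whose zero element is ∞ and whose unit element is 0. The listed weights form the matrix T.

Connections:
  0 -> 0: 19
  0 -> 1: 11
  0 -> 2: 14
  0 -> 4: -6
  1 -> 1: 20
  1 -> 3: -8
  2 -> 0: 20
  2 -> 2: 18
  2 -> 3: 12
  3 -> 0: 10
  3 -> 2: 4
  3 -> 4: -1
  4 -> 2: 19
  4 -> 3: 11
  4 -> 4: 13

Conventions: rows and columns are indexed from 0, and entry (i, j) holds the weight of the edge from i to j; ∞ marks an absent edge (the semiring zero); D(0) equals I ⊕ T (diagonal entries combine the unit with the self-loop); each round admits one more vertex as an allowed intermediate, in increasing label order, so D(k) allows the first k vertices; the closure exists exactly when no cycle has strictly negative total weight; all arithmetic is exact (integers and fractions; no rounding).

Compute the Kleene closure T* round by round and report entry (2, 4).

D(0):
  [0, 11, 14, ∞, -6]
  [∞, 0, ∞, -8, ∞]
  [20, ∞, 0, 12, ∞]
  [10, ∞, 4, 0, -1]
  [∞, ∞, 19, 11, 0]
D(1):
  [0, 11, 14, ∞, -6]
  [∞, 0, ∞, -8, ∞]
  [20, 31, 0, 12, 14]
  [10, 21, 4, 0, -1]
  [∞, ∞, 19, 11, 0]
D(2):
  [0, 11, 14, 3, -6]
  [∞, 0, ∞, -8, ∞]
  [20, 31, 0, 12, 14]
  [10, 21, 4, 0, -1]
  [∞, ∞, 19, 11, 0]
D(3):
  [0, 11, 14, 3, -6]
  [∞, 0, ∞, -8, ∞]
  [20, 31, 0, 12, 14]
  [10, 21, 4, 0, -1]
  [39, 50, 19, 11, 0]
D(4):
  [0, 11, 7, 3, -6]
  [2, 0, -4, -8, -9]
  [20, 31, 0, 12, 11]
  [10, 21, 4, 0, -1]
  [21, 32, 15, 11, 0]
D(5):
  [0, 11, 7, 3, -6]
  [2, 0, -4, -8, -9]
  [20, 31, 0, 12, 11]
  [10, 21, 4, 0, -1]
  [21, 32, 15, 11, 0]
Answer: T*[2][4] = 11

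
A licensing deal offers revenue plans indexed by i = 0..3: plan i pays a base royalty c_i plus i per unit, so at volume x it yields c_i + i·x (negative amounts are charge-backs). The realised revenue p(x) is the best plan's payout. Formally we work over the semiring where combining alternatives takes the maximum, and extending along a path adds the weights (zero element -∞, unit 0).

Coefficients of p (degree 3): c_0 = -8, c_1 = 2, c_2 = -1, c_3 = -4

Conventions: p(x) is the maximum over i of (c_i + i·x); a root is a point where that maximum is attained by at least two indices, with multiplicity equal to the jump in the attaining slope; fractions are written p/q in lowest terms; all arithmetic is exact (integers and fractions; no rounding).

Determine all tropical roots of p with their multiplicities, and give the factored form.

hull edge (i=0, c=-8) to (i=1, c=2): slope 10, span 1
hull edge (i=1, c=2) to (i=3, c=-4): slope -3, span 2
Factored form: p(x) = -4 ⊗ (x ⊕ (-10)) ⊗ (x ⊕ 3) ⊗ (x ⊕ 3)
Answer: roots = -10 (mult 1), 3 (mult 2)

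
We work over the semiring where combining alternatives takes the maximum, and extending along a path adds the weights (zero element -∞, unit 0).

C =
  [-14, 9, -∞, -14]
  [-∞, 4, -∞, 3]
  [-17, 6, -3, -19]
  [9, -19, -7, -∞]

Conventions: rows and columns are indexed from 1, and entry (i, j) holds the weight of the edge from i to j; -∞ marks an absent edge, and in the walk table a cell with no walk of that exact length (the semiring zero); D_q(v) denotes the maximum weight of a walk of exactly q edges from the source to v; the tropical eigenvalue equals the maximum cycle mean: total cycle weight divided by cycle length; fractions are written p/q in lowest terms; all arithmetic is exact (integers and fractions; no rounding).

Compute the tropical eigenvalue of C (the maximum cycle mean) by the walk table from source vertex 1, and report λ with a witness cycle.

q=0: [0, -∞, -∞, -∞]
q=1: [-14, 9, -∞, -14]
q=2: [-5, 13, -21, 12]
q=3: [21, 17, 5, 16]
q=4: [25, 30, 9, 20]
Optimal cycle mean attained by: cycle 1->2->4->1, total 9 + 3 + 9, length 3.
Answer: λ = 7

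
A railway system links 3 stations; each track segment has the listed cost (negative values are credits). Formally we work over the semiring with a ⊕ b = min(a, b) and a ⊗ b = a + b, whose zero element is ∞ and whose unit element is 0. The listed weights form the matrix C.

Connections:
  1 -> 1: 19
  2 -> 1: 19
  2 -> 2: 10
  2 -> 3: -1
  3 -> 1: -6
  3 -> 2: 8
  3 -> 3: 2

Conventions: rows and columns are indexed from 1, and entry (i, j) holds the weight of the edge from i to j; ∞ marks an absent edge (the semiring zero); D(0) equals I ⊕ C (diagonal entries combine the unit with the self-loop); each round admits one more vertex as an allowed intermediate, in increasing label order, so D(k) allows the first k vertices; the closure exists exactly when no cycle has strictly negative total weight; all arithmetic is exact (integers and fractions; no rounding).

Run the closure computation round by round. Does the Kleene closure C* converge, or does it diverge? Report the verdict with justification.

D(0):
  [0, ∞, ∞]
  [19, 0, -1]
  [-6, 8, 0]
D(1):
  [0, ∞, ∞]
  [19, 0, -1]
  [-6, 8, 0]
D(2):
  [0, ∞, ∞]
  [19, 0, -1]
  [-6, 8, 0]
D(3):
  [0, ∞, ∞]
  [-7, 0, -1]
  [-6, 8, 0]
Key observation: every diagonal entry stays at the unit through all rounds, so no improving cycle exists.
Answer: CONVERGES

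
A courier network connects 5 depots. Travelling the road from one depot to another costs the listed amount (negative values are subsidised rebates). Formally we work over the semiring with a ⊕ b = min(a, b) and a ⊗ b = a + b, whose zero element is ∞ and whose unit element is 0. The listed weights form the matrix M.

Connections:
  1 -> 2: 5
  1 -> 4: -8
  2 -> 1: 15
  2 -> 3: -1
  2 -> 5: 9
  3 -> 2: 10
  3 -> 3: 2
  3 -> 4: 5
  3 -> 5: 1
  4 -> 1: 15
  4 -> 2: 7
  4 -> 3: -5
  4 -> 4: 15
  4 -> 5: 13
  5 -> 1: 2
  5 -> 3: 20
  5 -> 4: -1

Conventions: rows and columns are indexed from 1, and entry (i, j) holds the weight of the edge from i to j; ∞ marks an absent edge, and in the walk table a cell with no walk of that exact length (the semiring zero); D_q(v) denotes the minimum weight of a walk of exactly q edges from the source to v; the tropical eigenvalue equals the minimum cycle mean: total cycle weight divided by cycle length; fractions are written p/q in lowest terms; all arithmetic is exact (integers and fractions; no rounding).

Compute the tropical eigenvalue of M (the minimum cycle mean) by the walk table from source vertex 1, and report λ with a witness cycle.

q=0: [0, ∞, ∞, ∞, ∞]
q=1: [∞, 5, ∞, -8, ∞]
q=2: [7, -1, -13, 7, 5]
q=3: [7, -3, -11, -8, -12]
q=4: [-10, -1, -13, -13, -10]
q=5: [-8, -6, -18, -18, -12]
Optimal cycle mean attained by: cycle 1->4->3->5->1, total (-8) + (-5) + 1 + 2, length 4.
Answer: λ = -5/2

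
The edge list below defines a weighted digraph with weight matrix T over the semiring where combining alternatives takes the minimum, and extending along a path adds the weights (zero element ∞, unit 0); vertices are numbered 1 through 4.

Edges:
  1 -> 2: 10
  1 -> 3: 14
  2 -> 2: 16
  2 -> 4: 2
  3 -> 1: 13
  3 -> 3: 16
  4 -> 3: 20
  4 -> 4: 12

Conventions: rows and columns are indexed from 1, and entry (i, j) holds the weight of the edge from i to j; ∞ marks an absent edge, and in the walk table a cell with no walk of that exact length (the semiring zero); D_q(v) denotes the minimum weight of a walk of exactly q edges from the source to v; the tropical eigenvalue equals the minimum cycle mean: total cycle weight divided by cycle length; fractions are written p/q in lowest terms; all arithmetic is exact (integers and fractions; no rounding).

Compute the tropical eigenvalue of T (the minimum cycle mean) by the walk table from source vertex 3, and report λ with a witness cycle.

q=0: [∞, ∞, 0, ∞]
q=1: [13, ∞, 16, ∞]
q=2: [29, 23, 27, ∞]
q=3: [40, 39, 43, 25]
q=4: [56, 50, 45, 37]
Optimal cycle mean attained by: cycle 1->2->4->3->1, total 10 + 2 + 20 + 13, length 4.
Answer: λ = 45/4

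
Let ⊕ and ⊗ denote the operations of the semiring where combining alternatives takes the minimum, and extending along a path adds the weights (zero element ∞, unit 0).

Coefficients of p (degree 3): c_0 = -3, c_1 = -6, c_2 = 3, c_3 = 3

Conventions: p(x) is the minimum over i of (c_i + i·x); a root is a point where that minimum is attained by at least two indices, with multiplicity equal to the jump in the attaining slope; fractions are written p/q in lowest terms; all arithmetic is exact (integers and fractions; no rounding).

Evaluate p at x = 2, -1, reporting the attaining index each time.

p(2) = min(-3+0·2=-3, -6+1·2=-4, 3+2·2=7, 3+3·2=9) = -4 (attained by i=1)
p(-1) = min(-3+0·(-1)=-3, -6+1·(-1)=-7, 3+2·(-1)=1, 3+3·(-1)=0) = -7 (attained by i=1)
Answer: p(2) = -4; p(-1) = -7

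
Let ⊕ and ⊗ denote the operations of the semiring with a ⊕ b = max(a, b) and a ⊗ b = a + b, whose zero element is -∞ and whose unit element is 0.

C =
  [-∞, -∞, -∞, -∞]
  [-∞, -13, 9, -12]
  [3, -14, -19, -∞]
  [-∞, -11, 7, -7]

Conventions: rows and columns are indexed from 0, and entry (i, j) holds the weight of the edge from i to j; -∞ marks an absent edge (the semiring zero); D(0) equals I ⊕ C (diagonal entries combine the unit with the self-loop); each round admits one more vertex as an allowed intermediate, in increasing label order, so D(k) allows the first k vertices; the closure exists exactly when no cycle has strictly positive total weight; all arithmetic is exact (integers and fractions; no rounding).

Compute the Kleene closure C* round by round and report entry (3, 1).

D(0):
  [0, -∞, -∞, -∞]
  [-∞, 0, 9, -12]
  [3, -14, 0, -∞]
  [-∞, -11, 7, 0]
D(1):
  [0, -∞, -∞, -∞]
  [-∞, 0, 9, -12]
  [3, -14, 0, -∞]
  [-∞, -11, 7, 0]
D(2):
  [0, -∞, -∞, -∞]
  [-∞, 0, 9, -12]
  [3, -14, 0, -26]
  [-∞, -11, 7, 0]
D(3):
  [0, -∞, -∞, -∞]
  [12, 0, 9, -12]
  [3, -14, 0, -26]
  [10, -7, 7, 0]
D(4):
  [0, -∞, -∞, -∞]
  [12, 0, 9, -12]
  [3, -14, 0, -26]
  [10, -7, 7, 0]
Answer: C*[3][1] = -7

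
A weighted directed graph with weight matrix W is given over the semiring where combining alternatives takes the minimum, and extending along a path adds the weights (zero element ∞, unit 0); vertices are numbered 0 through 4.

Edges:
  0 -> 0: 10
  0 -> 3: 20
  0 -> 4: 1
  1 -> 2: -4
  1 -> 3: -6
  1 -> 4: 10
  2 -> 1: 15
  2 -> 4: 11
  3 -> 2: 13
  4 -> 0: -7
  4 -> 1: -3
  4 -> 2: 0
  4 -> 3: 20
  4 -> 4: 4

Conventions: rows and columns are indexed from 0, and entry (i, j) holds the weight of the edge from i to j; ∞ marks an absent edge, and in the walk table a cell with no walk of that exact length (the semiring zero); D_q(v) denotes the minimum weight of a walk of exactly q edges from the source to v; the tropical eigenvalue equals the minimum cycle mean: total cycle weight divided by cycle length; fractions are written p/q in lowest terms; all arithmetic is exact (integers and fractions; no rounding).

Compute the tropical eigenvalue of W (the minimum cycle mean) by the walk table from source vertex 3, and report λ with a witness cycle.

q=0: [∞, ∞, ∞, 0, ∞]
q=1: [∞, ∞, 13, ∞, ∞]
q=2: [∞, 28, ∞, ∞, 24]
q=3: [17, 21, 24, 22, 28]
q=4: [21, 25, 17, 15, 18]
q=5: [11, 15, 18, 19, 22]
Optimal cycle mean attained by: cycle 0->4->0, total 1 + (-7), length 2.
Answer: λ = -3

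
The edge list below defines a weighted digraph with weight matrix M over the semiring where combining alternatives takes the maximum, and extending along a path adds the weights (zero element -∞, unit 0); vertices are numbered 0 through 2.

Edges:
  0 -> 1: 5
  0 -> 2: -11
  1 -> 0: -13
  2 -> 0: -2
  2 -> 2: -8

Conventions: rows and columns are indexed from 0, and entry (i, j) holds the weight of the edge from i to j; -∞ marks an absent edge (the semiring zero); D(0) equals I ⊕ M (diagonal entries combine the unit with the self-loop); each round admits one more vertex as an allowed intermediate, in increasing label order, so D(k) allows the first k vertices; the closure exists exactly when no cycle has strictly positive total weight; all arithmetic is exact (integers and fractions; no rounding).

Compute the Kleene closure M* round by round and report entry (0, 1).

D(0):
  [0, 5, -11]
  [-13, 0, -∞]
  [-2, -∞, 0]
D(1):
  [0, 5, -11]
  [-13, 0, -24]
  [-2, 3, 0]
D(2):
  [0, 5, -11]
  [-13, 0, -24]
  [-2, 3, 0]
D(3):
  [0, 5, -11]
  [-13, 0, -24]
  [-2, 3, 0]
Answer: M*[0][1] = 5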